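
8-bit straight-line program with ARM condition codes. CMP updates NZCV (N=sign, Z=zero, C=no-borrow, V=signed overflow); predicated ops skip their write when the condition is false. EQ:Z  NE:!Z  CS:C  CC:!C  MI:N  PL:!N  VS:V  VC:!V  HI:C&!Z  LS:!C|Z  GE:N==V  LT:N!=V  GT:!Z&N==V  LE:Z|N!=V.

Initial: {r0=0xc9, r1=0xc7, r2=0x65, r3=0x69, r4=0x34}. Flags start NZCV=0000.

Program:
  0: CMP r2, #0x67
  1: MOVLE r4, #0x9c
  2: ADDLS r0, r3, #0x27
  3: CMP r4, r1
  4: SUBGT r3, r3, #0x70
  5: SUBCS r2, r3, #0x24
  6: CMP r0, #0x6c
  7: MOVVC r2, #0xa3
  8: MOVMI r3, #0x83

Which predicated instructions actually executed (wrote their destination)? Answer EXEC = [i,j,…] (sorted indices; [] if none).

EXEC = [1,2]

[0] flags=1000 → (cmp)
[1] flags=1000 LE?T → r4=0x9c
[2] flags=1000 LS?T → r0=0x90
[3] flags=1000 → (cmp)
[4] flags=1000 GT?F → skip
[5] flags=1000 CS?F → skip
[6] flags=0011 → (cmp)
[7] flags=0011 VC?F → skip
[8] flags=0011 MI?F → skip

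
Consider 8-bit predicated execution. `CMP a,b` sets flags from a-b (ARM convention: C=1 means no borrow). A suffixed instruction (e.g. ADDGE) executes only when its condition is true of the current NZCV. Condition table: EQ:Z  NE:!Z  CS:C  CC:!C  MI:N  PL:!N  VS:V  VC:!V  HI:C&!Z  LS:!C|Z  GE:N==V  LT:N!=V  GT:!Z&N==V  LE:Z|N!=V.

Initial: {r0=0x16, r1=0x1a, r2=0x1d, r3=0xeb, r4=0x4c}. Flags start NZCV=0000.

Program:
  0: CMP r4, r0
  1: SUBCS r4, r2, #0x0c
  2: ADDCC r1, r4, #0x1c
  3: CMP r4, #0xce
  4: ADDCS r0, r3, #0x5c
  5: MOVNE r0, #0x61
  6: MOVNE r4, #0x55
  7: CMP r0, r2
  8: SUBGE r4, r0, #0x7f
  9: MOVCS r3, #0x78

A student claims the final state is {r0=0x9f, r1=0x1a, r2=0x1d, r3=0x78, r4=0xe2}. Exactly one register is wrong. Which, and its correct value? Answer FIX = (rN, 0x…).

FIX = (r0, 0x61)

0: ✓ CMP  NZCV=0010
1: ✓ SUBCS  r4←0x11
2: · ADDCC
3: ✓ CMP  NZCV=0000
4: · ADDCS
5: ✓ MOVNE  r0←0x61
6: ✓ MOVNE  r4←0x55
7: ✓ CMP  NZCV=0010
8: ✓ SUBGE  r4←0xe2
9: ✓ MOVCS  r3←0x78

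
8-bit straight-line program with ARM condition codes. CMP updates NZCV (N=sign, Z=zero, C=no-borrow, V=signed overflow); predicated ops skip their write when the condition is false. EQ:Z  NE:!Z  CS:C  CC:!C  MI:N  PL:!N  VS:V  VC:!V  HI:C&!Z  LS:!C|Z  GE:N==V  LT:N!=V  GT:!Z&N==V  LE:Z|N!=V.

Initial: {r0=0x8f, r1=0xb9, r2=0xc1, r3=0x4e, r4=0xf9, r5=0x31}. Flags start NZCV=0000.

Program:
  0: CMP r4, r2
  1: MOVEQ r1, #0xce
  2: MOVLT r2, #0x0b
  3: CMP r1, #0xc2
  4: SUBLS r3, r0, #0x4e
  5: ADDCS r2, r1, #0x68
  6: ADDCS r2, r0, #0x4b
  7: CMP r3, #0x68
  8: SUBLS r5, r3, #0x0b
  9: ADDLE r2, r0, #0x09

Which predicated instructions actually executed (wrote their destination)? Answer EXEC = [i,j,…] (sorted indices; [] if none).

0: ✓ CMP  NZCV=0010
1: · MOVEQ
2: · MOVLT
3: ✓ CMP  NZCV=1000
4: ✓ SUBLS  r3←0x41
5: · ADDCS
6: · ADDCS
7: ✓ CMP  NZCV=1000
8: ✓ SUBLS  r5←0x36
9: ✓ ADDLE  r2←0x98

EXEC = [4,8,9]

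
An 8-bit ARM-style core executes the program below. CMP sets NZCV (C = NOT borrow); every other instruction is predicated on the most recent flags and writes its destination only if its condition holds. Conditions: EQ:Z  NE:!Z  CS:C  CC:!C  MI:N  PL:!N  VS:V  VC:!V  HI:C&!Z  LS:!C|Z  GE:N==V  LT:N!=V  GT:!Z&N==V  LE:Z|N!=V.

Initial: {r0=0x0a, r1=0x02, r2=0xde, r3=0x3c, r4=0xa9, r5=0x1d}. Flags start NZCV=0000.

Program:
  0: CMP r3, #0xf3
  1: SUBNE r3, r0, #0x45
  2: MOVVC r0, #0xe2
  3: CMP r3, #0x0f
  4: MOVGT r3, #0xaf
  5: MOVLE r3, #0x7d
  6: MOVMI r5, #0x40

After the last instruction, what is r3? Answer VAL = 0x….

0: ✓ CMP  NZCV=0000
1: ✓ SUBNE  r3←0xc5
2: ✓ MOVVC  r0←0xe2
3: ✓ CMP  NZCV=1010
4: · MOVGT
5: ✓ MOVLE  r3←0x7d
6: ✓ MOVMI  r5←0x40

VAL = 0x7d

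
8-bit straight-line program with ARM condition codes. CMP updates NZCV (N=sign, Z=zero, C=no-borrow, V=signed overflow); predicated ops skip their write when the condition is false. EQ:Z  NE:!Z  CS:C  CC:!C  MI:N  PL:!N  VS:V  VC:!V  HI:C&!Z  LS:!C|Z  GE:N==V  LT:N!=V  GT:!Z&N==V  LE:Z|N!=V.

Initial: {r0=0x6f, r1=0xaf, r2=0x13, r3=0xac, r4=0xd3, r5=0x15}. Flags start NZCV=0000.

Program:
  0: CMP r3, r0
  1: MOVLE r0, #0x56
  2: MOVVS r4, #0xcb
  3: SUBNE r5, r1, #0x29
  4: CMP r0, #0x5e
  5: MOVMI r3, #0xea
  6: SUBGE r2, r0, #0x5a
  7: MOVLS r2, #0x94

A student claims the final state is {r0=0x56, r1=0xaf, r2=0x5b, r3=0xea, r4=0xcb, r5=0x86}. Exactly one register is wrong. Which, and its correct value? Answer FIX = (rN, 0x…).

[0] flags=0011 → (cmp)
[1] flags=0011 LE?T → r0=0x56
[2] flags=0011 VS?T → r4=0xcb
[3] flags=0011 NE?T → r5=0x86
[4] flags=1000 → (cmp)
[5] flags=1000 MI?T → r3=0xea
[6] flags=1000 GE?F → skip
[7] flags=1000 LS?T → r2=0x94

FIX = (r2, 0x94)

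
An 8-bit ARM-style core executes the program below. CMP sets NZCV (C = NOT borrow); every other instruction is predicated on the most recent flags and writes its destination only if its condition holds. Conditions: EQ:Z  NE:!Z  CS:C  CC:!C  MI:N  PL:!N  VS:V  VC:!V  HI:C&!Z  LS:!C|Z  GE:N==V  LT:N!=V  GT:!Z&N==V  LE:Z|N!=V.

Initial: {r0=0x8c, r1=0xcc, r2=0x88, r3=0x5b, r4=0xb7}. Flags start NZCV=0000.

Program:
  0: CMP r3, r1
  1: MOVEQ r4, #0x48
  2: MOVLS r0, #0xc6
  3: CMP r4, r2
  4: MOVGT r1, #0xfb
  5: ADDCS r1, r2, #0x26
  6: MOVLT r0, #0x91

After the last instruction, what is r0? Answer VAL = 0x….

[0] flags=1001 → (cmp)
[1] flags=1001 EQ?F → skip
[2] flags=1001 LS?T → r0=0xc6
[3] flags=0010 → (cmp)
[4] flags=0010 GT?T → r1=0xfb
[5] flags=0010 CS?T → r1=0xae
[6] flags=0010 LT?F → skip

VAL = 0xc6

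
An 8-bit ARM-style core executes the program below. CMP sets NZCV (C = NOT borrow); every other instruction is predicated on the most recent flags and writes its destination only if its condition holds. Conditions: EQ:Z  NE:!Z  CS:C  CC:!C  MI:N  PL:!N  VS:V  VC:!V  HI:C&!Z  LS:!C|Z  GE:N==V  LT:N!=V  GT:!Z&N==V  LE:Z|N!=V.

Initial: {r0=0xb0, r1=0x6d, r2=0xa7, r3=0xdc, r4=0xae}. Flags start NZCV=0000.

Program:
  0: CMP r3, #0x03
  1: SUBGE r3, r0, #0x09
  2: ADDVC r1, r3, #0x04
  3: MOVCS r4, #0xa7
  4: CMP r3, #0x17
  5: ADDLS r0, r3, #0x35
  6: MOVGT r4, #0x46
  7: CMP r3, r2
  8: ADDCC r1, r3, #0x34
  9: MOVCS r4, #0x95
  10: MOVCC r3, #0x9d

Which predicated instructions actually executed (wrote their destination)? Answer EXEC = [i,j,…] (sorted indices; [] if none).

EXEC = [2,3,9]

0: ✓ CMP  NZCV=1010
1: · SUBGE
2: ✓ ADDVC  r1←0xe0
3: ✓ MOVCS  r4←0xa7
4: ✓ CMP  NZCV=1010
5: · ADDLS
6: · MOVGT
7: ✓ CMP  NZCV=0010
8: · ADDCC
9: ✓ MOVCS  r4←0x95
10: · MOVCC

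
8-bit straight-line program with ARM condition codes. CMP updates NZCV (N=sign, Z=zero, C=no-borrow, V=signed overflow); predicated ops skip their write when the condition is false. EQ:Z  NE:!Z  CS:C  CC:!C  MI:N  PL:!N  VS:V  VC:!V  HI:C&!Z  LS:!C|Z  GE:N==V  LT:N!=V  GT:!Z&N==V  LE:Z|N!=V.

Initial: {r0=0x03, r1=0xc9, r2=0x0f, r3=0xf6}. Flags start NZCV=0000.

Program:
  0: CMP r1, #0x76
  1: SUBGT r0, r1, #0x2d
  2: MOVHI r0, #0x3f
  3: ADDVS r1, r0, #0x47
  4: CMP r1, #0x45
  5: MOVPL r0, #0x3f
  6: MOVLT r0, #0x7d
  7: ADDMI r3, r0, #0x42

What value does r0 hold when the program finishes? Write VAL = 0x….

VAL = 0x7d

[0] flags=0011 → (cmp)
[1] flags=0011 GT?F → skip
[2] flags=0011 HI?T → r0=0x3f
[3] flags=0011 VS?T → r1=0x86
[4] flags=0011 → (cmp)
[5] flags=0011 PL?T → r0=0x3f
[6] flags=0011 LT?T → r0=0x7d
[7] flags=0011 MI?F → skip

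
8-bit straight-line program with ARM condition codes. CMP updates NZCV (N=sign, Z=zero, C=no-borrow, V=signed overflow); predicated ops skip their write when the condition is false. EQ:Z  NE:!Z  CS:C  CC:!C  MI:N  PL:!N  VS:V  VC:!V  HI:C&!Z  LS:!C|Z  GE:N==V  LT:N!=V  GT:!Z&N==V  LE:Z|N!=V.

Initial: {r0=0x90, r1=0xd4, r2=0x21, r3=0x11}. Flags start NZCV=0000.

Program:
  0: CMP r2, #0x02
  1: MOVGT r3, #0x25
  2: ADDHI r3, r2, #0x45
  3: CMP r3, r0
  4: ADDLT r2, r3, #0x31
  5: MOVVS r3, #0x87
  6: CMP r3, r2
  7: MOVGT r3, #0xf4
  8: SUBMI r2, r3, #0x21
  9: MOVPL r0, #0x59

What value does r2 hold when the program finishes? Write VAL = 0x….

[0] flags=0010 → (cmp)
[1] flags=0010 GT?T → r3=0x25
[2] flags=0010 HI?T → r3=0x66
[3] flags=1001 → (cmp)
[4] flags=1001 LT?F → skip
[5] flags=1001 VS?T → r3=0x87
[6] flags=0011 → (cmp)
[7] flags=0011 GT?F → skip
[8] flags=0011 MI?F → skip
[9] flags=0011 PL?T → r0=0x59

VAL = 0x21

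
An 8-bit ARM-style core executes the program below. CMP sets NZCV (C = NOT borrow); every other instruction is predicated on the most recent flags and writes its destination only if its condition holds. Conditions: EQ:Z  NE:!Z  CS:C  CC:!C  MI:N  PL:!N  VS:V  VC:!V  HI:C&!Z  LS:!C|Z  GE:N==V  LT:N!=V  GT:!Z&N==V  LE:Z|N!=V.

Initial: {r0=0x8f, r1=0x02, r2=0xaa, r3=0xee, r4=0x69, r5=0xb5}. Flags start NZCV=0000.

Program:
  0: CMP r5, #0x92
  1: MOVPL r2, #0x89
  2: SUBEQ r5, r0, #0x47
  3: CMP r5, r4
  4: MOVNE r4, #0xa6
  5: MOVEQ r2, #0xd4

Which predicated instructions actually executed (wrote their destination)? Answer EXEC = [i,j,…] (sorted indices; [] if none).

[0] flags=0010 → (cmp)
[1] flags=0010 PL?T → r2=0x89
[2] flags=0010 EQ?F → skip
[3] flags=0011 → (cmp)
[4] flags=0011 NE?T → r4=0xa6
[5] flags=0011 EQ?F → skip

EXEC = [1,4]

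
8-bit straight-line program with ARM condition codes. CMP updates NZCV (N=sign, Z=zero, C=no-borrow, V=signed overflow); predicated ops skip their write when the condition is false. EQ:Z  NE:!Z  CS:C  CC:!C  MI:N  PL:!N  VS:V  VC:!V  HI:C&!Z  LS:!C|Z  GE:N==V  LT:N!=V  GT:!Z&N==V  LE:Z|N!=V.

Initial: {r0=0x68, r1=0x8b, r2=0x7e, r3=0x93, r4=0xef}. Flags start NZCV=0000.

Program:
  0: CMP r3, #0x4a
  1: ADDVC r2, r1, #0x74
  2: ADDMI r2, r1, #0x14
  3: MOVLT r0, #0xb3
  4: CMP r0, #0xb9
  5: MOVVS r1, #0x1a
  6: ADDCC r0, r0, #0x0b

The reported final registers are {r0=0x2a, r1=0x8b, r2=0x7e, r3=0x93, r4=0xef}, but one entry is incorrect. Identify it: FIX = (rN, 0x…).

0: ✓ CMP  NZCV=0011
1: · ADDVC
2: · ADDMI
3: ✓ MOVLT  r0←0xb3
4: ✓ CMP  NZCV=1000
5: · MOVVS
6: ✓ ADDCC  r0←0xbe

FIX = (r0, 0xbe)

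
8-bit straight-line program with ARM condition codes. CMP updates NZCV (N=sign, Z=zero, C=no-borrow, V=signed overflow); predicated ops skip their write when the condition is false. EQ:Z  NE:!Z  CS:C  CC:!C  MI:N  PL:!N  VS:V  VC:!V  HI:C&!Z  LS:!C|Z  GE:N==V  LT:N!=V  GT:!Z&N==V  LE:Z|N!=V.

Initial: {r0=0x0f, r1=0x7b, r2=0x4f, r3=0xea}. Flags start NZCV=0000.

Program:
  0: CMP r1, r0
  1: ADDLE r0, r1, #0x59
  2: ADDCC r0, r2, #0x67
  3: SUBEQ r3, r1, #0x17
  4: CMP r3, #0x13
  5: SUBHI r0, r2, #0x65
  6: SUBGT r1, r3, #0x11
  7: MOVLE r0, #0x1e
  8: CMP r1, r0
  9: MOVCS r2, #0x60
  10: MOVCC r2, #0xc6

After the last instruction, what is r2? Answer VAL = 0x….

0: ✓ CMP  NZCV=0010
1: · ADDLE
2: · ADDCC
3: · SUBEQ
4: ✓ CMP  NZCV=1010
5: ✓ SUBHI  r0←0xea
6: · SUBGT
7: ✓ MOVLE  r0←0x1e
8: ✓ CMP  NZCV=0010
9: ✓ MOVCS  r2←0x60
10: · MOVCC

VAL = 0x60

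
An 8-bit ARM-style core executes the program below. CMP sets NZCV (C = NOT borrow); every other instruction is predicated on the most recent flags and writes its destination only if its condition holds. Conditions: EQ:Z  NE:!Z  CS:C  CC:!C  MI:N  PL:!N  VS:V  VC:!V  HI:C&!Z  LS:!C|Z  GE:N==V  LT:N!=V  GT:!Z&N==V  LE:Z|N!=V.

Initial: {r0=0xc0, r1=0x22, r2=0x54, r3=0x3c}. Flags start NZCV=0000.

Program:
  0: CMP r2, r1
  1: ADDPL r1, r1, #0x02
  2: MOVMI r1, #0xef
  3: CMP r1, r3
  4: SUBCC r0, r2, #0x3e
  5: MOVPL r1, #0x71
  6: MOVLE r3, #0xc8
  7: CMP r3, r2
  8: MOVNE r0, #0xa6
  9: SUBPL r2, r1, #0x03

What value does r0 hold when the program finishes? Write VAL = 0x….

VAL = 0xa6

[0] flags=0010 → (cmp)
[1] flags=0010 PL?T → r1=0x24
[2] flags=0010 MI?F → skip
[3] flags=1000 → (cmp)
[4] flags=1000 CC?T → r0=0x16
[5] flags=1000 PL?F → skip
[6] flags=1000 LE?T → r3=0xc8
[7] flags=0011 → (cmp)
[8] flags=0011 NE?T → r0=0xa6
[9] flags=0011 PL?T → r2=0x21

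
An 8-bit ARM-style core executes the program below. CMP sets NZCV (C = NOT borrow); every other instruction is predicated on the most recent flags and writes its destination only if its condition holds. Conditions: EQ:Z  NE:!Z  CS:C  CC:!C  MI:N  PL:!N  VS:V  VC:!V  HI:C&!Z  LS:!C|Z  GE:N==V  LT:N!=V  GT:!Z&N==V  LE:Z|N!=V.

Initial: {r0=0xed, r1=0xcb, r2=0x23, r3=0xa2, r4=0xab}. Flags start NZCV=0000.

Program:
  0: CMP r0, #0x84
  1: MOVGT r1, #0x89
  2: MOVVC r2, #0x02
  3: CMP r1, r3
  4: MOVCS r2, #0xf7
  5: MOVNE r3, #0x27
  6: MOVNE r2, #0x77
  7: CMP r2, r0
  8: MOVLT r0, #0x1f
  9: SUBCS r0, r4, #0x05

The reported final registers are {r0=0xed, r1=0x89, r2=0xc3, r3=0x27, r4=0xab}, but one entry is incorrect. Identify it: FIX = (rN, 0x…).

FIX = (r2, 0x77)

0: ✓ CMP  NZCV=0010
1: ✓ MOVGT  r1←0x89
2: ✓ MOVVC  r2←0x02
3: ✓ CMP  NZCV=1000
4: · MOVCS
5: ✓ MOVNE  r3←0x27
6: ✓ MOVNE  r2←0x77
7: ✓ CMP  NZCV=1001
8: · MOVLT
9: · SUBCS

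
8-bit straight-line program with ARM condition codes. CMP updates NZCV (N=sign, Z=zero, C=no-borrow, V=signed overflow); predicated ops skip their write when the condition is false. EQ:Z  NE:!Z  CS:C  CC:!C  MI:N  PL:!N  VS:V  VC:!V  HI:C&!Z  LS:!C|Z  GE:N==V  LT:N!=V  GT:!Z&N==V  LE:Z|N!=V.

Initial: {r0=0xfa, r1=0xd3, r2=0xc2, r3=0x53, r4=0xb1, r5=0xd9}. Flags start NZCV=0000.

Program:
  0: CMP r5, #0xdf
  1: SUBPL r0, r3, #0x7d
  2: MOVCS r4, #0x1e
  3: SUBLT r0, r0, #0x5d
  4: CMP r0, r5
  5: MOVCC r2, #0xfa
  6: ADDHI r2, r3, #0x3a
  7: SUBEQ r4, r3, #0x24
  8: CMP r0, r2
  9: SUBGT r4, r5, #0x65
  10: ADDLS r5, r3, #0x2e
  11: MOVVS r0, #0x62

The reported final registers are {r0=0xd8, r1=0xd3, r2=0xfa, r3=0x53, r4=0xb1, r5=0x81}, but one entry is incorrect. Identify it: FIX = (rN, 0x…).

0: ✓ CMP  NZCV=1000
1: · SUBPL
2: · MOVCS
3: ✓ SUBLT  r0←0x9d
4: ✓ CMP  NZCV=1000
5: ✓ MOVCC  r2←0xfa
6: · ADDHI
7: · SUBEQ
8: ✓ CMP  NZCV=1000
9: · SUBGT
10: ✓ ADDLS  r5←0x81
11: · MOVVS

FIX = (r0, 0x9d)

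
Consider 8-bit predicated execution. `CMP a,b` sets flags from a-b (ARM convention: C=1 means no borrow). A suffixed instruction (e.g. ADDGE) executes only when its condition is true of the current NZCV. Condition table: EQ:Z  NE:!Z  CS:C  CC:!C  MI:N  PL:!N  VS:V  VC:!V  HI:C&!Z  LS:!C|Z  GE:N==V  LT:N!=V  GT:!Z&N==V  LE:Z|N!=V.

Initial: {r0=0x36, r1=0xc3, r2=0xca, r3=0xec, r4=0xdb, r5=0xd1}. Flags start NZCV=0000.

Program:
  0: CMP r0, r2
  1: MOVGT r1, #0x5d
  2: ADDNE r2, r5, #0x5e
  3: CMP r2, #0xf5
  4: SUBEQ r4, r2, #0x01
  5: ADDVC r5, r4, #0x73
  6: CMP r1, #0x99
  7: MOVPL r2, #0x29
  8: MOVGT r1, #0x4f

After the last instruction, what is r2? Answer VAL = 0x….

0: ✓ CMP  NZCV=0000
1: ✓ MOVGT  r1←0x5d
2: ✓ ADDNE  r2←0x2f
3: ✓ CMP  NZCV=0000
4: · SUBEQ
5: ✓ ADDVC  r5←0x4e
6: ✓ CMP  NZCV=1001
7: · MOVPL
8: ✓ MOVGT  r1←0x4f

VAL = 0x2f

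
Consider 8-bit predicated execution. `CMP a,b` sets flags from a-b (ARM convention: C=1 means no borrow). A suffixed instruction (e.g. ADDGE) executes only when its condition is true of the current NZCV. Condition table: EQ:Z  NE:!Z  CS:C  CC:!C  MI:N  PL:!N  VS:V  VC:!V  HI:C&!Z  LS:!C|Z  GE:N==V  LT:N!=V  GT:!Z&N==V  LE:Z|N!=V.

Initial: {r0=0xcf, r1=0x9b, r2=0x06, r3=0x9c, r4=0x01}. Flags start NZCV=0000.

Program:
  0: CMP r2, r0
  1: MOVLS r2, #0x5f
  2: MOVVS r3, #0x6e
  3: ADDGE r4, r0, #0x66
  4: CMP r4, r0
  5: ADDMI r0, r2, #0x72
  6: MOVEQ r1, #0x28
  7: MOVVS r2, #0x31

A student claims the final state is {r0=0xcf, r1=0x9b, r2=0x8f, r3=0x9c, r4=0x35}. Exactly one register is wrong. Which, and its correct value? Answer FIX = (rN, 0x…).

[0] flags=0000 → (cmp)
[1] flags=0000 LS?T → r2=0x5f
[2] flags=0000 VS?F → skip
[3] flags=0000 GE?T → r4=0x35
[4] flags=0000 → (cmp)
[5] flags=0000 MI?F → skip
[6] flags=0000 EQ?F → skip
[7] flags=0000 VS?F → skip

FIX = (r2, 0x5f)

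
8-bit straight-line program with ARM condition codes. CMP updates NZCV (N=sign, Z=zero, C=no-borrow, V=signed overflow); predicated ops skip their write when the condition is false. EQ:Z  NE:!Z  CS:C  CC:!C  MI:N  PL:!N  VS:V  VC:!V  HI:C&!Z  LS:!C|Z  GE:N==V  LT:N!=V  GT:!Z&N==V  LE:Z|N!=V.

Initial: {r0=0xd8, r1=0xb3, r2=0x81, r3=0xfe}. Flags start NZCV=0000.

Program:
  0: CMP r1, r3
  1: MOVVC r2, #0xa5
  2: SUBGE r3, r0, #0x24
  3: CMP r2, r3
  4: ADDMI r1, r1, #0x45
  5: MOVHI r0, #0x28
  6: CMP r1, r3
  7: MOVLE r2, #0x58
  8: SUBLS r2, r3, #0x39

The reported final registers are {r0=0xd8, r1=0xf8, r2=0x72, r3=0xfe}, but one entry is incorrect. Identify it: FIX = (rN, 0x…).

FIX = (r2, 0xc5)

0: ✓ CMP  NZCV=1000
1: ✓ MOVVC  r2←0xa5
2: · SUBGE
3: ✓ CMP  NZCV=1000
4: ✓ ADDMI  r1←0xf8
5: · MOVHI
6: ✓ CMP  NZCV=1000
7: ✓ MOVLE  r2←0x58
8: ✓ SUBLS  r2←0xc5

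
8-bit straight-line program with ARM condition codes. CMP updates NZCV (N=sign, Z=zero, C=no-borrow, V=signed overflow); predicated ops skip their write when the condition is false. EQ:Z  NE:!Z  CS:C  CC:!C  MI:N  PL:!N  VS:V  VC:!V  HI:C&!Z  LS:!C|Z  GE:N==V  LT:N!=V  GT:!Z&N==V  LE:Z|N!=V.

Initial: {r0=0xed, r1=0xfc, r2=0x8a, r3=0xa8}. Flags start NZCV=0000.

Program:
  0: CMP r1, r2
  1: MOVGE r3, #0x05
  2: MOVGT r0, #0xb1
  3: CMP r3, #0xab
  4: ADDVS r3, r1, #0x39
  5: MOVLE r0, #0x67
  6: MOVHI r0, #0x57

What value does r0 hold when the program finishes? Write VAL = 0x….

[0] flags=0010 → (cmp)
[1] flags=0010 GE?T → r3=0x05
[2] flags=0010 GT?T → r0=0xb1
[3] flags=0000 → (cmp)
[4] flags=0000 VS?F → skip
[5] flags=0000 LE?F → skip
[6] flags=0000 HI?F → skip

VAL = 0xb1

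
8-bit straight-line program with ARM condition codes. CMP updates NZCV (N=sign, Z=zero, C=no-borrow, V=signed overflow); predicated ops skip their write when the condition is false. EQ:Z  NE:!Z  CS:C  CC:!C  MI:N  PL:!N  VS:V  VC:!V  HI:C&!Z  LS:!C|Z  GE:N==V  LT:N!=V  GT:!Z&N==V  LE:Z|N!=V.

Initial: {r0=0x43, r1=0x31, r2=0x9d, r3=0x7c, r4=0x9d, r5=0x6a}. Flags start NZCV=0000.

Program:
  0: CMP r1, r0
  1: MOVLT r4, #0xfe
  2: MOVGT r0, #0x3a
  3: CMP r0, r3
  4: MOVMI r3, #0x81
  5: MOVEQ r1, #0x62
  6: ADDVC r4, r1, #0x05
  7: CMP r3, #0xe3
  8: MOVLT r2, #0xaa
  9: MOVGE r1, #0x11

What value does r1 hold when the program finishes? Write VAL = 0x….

VAL = 0x31

0: ✓ CMP  NZCV=1000
1: ✓ MOVLT  r4←0xfe
2: · MOVGT
3: ✓ CMP  NZCV=1000
4: ✓ MOVMI  r3←0x81
5: · MOVEQ
6: ✓ ADDVC  r4←0x36
7: ✓ CMP  NZCV=1000
8: ✓ MOVLT  r2←0xaa
9: · MOVGE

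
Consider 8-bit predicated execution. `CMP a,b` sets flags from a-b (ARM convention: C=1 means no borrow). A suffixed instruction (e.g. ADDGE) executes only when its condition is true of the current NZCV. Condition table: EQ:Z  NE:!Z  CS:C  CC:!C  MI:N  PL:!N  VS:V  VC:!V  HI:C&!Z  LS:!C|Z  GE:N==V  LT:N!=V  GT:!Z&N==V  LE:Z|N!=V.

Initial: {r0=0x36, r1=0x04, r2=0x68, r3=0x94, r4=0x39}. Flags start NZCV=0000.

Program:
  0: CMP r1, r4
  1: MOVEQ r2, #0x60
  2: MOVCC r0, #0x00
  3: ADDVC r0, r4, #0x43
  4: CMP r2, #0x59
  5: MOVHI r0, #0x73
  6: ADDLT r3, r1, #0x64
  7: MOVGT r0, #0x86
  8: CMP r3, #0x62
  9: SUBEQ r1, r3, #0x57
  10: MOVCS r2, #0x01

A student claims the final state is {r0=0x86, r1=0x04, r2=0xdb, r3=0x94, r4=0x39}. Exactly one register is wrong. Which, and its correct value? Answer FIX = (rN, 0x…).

FIX = (r2, 0x01)

[0] flags=1000 → (cmp)
[1] flags=1000 EQ?F → skip
[2] flags=1000 CC?T → r0=0x00
[3] flags=1000 VC?T → r0=0x7c
[4] flags=0010 → (cmp)
[5] flags=0010 HI?T → r0=0x73
[6] flags=0010 LT?F → skip
[7] flags=0010 GT?T → r0=0x86
[8] flags=0011 → (cmp)
[9] flags=0011 EQ?F → skip
[10] flags=0011 CS?T → r2=0x01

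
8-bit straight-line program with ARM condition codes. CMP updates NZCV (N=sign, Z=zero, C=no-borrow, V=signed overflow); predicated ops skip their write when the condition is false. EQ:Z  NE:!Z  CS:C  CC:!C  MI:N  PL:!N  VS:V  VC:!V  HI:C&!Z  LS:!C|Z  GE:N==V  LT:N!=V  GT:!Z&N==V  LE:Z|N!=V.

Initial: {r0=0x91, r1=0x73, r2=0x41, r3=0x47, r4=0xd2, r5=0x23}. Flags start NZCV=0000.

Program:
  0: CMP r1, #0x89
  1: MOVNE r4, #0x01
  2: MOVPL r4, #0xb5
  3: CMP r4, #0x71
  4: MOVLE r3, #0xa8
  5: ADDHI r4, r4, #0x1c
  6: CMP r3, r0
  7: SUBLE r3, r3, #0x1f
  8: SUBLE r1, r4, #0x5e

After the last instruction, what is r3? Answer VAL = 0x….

VAL = 0xa8

0: ✓ CMP  NZCV=1001
1: ✓ MOVNE  r4←0x01
2: · MOVPL
3: ✓ CMP  NZCV=1000
4: ✓ MOVLE  r3←0xa8
5: · ADDHI
6: ✓ CMP  NZCV=0010
7: · SUBLE
8: · SUBLE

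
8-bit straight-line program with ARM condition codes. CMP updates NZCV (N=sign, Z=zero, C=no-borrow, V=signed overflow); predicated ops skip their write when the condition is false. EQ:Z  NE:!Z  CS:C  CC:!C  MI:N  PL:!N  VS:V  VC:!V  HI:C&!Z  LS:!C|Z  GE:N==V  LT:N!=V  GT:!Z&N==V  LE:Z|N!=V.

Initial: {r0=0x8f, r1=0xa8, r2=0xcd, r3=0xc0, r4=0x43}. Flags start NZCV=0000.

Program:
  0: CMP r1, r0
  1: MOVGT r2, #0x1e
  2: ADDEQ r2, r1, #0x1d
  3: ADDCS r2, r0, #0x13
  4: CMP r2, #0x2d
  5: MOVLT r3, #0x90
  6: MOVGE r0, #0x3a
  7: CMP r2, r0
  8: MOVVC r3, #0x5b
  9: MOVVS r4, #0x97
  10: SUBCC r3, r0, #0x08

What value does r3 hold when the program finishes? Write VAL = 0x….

VAL = 0x5b

[0] flags=0010 → (cmp)
[1] flags=0010 GT?T → r2=0x1e
[2] flags=0010 EQ?F → skip
[3] flags=0010 CS?T → r2=0xa2
[4] flags=0011 → (cmp)
[5] flags=0011 LT?T → r3=0x90
[6] flags=0011 GE?F → skip
[7] flags=0010 → (cmp)
[8] flags=0010 VC?T → r3=0x5b
[9] flags=0010 VS?F → skip
[10] flags=0010 CC?F → skip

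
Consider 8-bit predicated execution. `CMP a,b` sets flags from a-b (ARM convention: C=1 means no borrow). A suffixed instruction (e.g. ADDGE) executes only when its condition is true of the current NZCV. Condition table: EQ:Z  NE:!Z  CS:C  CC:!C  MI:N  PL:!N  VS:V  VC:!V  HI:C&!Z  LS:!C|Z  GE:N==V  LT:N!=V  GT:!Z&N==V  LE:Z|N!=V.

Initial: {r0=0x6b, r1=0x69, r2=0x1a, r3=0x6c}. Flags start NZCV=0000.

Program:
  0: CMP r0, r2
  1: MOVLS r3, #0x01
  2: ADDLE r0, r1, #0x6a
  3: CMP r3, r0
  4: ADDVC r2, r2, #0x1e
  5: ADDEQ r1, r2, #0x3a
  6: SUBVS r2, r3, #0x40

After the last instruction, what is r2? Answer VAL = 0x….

VAL = 0x38

[0] flags=0010 → (cmp)
[1] flags=0010 LS?F → skip
[2] flags=0010 LE?F → skip
[3] flags=0010 → (cmp)
[4] flags=0010 VC?T → r2=0x38
[5] flags=0010 EQ?F → skip
[6] flags=0010 VS?F → skip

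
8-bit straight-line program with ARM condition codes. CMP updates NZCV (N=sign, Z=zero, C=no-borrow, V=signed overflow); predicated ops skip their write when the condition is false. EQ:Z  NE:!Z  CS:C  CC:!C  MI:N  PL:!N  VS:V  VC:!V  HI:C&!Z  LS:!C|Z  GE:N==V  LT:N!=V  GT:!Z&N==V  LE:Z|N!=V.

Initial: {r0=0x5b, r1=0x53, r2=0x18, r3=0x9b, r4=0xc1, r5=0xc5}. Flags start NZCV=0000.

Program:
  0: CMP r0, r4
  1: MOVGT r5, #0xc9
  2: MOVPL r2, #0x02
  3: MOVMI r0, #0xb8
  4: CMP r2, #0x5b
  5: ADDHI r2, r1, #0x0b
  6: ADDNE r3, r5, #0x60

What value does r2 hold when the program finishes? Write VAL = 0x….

[0] flags=1001 → (cmp)
[1] flags=1001 GT?T → r5=0xc9
[2] flags=1001 PL?F → skip
[3] flags=1001 MI?T → r0=0xb8
[4] flags=1000 → (cmp)
[5] flags=1000 HI?F → skip
[6] flags=1000 NE?T → r3=0x29

VAL = 0x18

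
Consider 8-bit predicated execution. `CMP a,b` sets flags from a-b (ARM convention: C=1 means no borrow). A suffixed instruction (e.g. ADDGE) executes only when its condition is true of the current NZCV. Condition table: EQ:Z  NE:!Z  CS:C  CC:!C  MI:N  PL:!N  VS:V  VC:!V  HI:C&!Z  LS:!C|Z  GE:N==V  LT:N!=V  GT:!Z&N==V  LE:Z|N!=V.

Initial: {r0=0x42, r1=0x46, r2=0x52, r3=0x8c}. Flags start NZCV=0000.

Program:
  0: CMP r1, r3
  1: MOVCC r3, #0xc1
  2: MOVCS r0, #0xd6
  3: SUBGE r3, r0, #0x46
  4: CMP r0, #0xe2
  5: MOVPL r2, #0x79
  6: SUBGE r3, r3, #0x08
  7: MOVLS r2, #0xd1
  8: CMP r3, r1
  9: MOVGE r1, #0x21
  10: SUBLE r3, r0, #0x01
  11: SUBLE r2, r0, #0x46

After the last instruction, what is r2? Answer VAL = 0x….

[0] flags=1001 → (cmp)
[1] flags=1001 CC?T → r3=0xc1
[2] flags=1001 CS?F → skip
[3] flags=1001 GE?T → r3=0xfc
[4] flags=0000 → (cmp)
[5] flags=0000 PL?T → r2=0x79
[6] flags=0000 GE?T → r3=0xf4
[7] flags=0000 LS?T → r2=0xd1
[8] flags=1010 → (cmp)
[9] flags=1010 GE?F → skip
[10] flags=1010 LE?T → r3=0x41
[11] flags=1010 LE?T → r2=0xfc

VAL = 0xfc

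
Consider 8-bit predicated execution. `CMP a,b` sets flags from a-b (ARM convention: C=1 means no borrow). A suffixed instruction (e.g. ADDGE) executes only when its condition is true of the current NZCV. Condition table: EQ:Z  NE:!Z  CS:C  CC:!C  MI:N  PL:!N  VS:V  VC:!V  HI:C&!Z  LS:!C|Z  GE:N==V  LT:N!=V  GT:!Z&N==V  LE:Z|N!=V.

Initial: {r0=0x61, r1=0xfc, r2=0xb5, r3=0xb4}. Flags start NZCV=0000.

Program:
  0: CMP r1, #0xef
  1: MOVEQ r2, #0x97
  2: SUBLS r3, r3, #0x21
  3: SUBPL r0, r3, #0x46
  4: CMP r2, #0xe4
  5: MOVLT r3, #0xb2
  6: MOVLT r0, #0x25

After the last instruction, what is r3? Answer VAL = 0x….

VAL = 0xb2

[0] flags=0010 → (cmp)
[1] flags=0010 EQ?F → skip
[2] flags=0010 LS?F → skip
[3] flags=0010 PL?T → r0=0x6e
[4] flags=1000 → (cmp)
[5] flags=1000 LT?T → r3=0xb2
[6] flags=1000 LT?T → r0=0x25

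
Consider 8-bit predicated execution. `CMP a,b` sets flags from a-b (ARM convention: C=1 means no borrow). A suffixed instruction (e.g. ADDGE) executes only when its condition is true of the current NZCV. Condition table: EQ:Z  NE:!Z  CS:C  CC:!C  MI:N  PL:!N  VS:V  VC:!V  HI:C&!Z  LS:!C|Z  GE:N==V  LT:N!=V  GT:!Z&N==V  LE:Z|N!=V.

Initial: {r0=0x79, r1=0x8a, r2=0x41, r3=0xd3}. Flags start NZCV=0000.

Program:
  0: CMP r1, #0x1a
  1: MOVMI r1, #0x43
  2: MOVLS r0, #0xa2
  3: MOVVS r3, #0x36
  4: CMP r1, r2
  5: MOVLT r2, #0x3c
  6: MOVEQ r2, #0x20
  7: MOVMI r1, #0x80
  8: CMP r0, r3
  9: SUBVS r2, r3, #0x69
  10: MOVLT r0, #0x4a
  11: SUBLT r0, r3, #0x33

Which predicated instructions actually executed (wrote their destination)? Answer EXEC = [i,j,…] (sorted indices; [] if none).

EXEC = [3,5]

0: ✓ CMP  NZCV=0011
1: · MOVMI
2: · MOVLS
3: ✓ MOVVS  r3←0x36
4: ✓ CMP  NZCV=0011
5: ✓ MOVLT  r2←0x3c
6: · MOVEQ
7: · MOVMI
8: ✓ CMP  NZCV=0010
9: · SUBVS
10: · MOVLT
11: · SUBLT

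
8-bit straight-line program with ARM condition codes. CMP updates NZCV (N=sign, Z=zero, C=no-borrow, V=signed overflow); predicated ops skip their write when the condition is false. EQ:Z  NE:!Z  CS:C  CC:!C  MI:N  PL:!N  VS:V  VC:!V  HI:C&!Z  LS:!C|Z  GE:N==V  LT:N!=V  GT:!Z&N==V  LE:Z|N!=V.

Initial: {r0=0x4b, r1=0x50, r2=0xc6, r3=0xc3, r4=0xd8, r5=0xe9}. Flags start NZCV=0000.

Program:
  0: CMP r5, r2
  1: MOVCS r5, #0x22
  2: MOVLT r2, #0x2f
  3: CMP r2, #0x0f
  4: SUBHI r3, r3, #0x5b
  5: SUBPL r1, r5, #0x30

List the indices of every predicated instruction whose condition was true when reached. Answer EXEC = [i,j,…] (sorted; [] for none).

EXEC = [1,4]

[0] flags=0010 → (cmp)
[1] flags=0010 CS?T → r5=0x22
[2] flags=0010 LT?F → skip
[3] flags=1010 → (cmp)
[4] flags=1010 HI?T → r3=0x68
[5] flags=1010 PL?F → skip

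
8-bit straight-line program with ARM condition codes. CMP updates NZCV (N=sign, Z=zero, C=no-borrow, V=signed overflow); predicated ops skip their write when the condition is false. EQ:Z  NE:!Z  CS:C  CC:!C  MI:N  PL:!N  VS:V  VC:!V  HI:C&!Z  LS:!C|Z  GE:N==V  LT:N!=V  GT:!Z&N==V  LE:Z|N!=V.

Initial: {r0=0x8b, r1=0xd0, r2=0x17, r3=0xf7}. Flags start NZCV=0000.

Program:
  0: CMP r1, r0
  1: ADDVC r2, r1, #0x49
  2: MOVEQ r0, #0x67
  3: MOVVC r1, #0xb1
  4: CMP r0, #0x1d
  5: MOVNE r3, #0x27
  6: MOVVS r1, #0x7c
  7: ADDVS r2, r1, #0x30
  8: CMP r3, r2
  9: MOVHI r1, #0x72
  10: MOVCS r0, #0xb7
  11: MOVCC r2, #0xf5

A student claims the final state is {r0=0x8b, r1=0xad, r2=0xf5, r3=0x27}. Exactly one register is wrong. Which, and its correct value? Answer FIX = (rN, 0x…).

FIX = (r1, 0x7c)

0: ✓ CMP  NZCV=0010
1: ✓ ADDVC  r2←0x19
2: · MOVEQ
3: ✓ MOVVC  r1←0xb1
4: ✓ CMP  NZCV=0011
5: ✓ MOVNE  r3←0x27
6: ✓ MOVVS  r1←0x7c
7: ✓ ADDVS  r2←0xac
8: ✓ CMP  NZCV=0000
9: · MOVHI
10: · MOVCS
11: ✓ MOVCC  r2←0xf5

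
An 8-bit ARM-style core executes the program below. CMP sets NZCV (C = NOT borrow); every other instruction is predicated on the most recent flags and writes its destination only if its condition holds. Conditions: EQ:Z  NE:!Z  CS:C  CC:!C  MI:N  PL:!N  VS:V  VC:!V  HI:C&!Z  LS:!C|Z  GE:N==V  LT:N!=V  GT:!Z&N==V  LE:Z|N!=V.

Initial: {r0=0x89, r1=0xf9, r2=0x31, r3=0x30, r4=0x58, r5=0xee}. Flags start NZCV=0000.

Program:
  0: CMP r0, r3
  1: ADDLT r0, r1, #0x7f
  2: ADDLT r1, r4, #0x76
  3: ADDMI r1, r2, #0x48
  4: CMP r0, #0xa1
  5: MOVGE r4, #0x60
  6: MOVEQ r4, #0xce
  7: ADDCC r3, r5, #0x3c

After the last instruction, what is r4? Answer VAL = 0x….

VAL = 0x60

0: ✓ CMP  NZCV=0011
1: ✓ ADDLT  r0←0x78
2: ✓ ADDLT  r1←0xce
3: · ADDMI
4: ✓ CMP  NZCV=1001
5: ✓ MOVGE  r4←0x60
6: · MOVEQ
7: ✓ ADDCC  r3←0x2a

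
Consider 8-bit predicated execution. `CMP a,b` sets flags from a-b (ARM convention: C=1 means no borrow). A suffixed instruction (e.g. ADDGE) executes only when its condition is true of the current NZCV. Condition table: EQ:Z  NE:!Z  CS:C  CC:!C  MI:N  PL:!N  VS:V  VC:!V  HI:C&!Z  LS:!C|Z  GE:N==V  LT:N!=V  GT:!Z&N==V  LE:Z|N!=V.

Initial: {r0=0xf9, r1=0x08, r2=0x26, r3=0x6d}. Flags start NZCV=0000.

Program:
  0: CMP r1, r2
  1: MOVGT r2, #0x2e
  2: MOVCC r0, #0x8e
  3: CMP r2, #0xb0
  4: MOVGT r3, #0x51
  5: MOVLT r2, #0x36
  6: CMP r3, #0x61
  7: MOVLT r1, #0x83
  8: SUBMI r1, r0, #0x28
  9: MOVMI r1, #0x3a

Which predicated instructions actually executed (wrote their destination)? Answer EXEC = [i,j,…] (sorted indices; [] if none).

0: ✓ CMP  NZCV=1000
1: · MOVGT
2: ✓ MOVCC  r0←0x8e
3: ✓ CMP  NZCV=0000
4: ✓ MOVGT  r3←0x51
5: · MOVLT
6: ✓ CMP  NZCV=1000
7: ✓ MOVLT  r1←0x83
8: ✓ SUBMI  r1←0x66
9: ✓ MOVMI  r1←0x3a

EXEC = [2,4,7,8,9]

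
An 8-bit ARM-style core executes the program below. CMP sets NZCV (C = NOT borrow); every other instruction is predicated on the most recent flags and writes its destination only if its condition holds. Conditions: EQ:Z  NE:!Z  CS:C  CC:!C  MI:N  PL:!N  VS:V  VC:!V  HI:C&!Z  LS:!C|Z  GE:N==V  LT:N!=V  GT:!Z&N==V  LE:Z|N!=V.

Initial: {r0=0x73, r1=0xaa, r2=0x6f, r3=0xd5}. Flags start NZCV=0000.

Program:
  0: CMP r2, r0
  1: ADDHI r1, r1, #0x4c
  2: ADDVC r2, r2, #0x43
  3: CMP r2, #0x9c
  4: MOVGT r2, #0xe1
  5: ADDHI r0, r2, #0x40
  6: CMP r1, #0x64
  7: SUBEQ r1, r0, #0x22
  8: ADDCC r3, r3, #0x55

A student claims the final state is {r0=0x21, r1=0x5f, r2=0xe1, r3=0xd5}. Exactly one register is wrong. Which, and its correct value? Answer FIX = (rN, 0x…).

0: ✓ CMP  NZCV=1000
1: · ADDHI
2: ✓ ADDVC  r2←0xb2
3: ✓ CMP  NZCV=0010
4: ✓ MOVGT  r2←0xe1
5: ✓ ADDHI  r0←0x21
6: ✓ CMP  NZCV=0011
7: · SUBEQ
8: · ADDCC

FIX = (r1, 0xaa)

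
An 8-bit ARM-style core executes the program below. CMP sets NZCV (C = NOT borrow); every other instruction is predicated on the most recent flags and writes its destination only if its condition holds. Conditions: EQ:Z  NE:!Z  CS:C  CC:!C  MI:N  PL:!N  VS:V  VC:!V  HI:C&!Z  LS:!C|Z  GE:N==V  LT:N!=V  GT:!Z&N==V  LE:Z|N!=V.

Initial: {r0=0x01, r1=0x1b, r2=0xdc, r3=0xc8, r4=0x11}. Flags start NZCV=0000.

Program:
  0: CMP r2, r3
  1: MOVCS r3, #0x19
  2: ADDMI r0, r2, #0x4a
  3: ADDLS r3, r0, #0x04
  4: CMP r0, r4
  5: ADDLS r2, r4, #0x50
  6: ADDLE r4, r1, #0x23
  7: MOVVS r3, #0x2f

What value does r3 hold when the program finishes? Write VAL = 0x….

[0] flags=0010 → (cmp)
[1] flags=0010 CS?T → r3=0x19
[2] flags=0010 MI?F → skip
[3] flags=0010 LS?F → skip
[4] flags=1000 → (cmp)
[5] flags=1000 LS?T → r2=0x61
[6] flags=1000 LE?T → r4=0x3e
[7] flags=1000 VS?F → skip

VAL = 0x19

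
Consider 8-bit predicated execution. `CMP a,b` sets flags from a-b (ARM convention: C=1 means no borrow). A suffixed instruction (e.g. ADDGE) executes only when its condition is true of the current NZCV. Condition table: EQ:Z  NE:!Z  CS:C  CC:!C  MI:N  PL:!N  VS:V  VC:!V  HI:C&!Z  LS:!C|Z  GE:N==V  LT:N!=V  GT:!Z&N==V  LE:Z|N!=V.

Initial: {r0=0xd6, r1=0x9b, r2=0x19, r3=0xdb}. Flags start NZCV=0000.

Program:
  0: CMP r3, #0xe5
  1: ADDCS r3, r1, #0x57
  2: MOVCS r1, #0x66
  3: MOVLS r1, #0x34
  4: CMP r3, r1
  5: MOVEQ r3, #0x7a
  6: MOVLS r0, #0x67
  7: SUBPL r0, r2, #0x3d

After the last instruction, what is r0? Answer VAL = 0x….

VAL = 0xd6

[0] flags=1000 → (cmp)
[1] flags=1000 CS?F → skip
[2] flags=1000 CS?F → skip
[3] flags=1000 LS?T → r1=0x34
[4] flags=1010 → (cmp)
[5] flags=1010 EQ?F → skip
[6] flags=1010 LS?F → skip
[7] flags=1010 PL?F → skip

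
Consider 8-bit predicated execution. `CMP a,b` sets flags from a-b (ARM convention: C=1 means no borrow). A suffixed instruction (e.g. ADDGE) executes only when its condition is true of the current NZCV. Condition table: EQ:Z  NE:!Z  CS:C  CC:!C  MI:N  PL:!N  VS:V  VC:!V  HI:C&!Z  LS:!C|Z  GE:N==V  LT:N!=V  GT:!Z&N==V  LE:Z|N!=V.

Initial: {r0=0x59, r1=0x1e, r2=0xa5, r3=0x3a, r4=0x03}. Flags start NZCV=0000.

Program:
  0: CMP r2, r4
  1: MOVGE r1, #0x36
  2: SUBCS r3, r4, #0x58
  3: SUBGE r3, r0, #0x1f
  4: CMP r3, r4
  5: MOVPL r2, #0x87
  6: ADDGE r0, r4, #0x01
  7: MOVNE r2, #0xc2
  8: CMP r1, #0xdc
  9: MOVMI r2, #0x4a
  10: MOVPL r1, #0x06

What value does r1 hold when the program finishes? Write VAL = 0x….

0: ✓ CMP  NZCV=1010
1: · MOVGE
2: ✓ SUBCS  r3←0xab
3: · SUBGE
4: ✓ CMP  NZCV=1010
5: · MOVPL
6: · ADDGE
7: ✓ MOVNE  r2←0xc2
8: ✓ CMP  NZCV=0000
9: · MOVMI
10: ✓ MOVPL  r1←0x06

VAL = 0x06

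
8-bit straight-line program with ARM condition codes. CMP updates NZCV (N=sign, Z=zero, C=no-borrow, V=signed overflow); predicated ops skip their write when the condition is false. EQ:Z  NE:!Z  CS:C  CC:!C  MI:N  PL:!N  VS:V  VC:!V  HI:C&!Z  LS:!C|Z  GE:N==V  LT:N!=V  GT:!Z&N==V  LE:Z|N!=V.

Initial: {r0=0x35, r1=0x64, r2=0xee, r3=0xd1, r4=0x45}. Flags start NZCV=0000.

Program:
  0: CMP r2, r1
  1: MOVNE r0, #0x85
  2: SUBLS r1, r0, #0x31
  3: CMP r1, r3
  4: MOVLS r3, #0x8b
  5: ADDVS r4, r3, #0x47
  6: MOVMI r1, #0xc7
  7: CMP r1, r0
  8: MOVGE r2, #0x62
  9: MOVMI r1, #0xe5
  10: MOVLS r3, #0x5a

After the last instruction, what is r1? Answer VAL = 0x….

VAL = 0xc7

0: ✓ CMP  NZCV=1010
1: ✓ MOVNE  r0←0x85
2: · SUBLS
3: ✓ CMP  NZCV=1001
4: ✓ MOVLS  r3←0x8b
5: ✓ ADDVS  r4←0xd2
6: ✓ MOVMI  r1←0xc7
7: ✓ CMP  NZCV=0010
8: ✓ MOVGE  r2←0x62
9: · MOVMI
10: · MOVLS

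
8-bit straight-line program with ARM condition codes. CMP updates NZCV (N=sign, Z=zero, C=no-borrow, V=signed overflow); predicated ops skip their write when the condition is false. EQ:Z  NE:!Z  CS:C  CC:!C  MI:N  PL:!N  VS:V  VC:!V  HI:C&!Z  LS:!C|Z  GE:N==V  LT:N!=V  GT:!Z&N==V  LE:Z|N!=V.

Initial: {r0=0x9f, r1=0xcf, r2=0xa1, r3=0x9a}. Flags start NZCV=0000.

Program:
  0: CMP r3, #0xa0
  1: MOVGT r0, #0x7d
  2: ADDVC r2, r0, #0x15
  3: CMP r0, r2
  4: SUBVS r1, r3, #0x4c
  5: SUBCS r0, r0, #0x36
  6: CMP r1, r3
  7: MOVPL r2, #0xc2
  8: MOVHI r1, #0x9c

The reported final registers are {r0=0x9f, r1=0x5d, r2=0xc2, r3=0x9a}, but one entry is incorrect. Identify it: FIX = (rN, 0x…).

FIX = (r1, 0x9c)

[0] flags=1000 → (cmp)
[1] flags=1000 GT?F → skip
[2] flags=1000 VC?T → r2=0xb4
[3] flags=1000 → (cmp)
[4] flags=1000 VS?F → skip
[5] flags=1000 CS?F → skip
[6] flags=0010 → (cmp)
[7] flags=0010 PL?T → r2=0xc2
[8] flags=0010 HI?T → r1=0x9c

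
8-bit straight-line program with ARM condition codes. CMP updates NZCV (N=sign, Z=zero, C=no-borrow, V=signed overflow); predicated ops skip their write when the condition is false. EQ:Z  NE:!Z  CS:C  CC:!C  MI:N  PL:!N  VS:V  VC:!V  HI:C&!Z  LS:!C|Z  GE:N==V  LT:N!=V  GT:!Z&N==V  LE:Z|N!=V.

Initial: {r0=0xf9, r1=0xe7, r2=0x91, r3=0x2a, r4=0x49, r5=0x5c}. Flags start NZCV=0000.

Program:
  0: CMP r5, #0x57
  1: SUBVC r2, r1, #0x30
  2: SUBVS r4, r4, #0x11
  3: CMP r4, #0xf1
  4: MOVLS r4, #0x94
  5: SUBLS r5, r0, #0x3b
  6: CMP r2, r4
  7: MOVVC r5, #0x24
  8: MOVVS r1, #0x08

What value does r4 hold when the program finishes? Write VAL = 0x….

0: ✓ CMP  NZCV=0010
1: ✓ SUBVC  r2←0xb7
2: · SUBVS
3: ✓ CMP  NZCV=0000
4: ✓ MOVLS  r4←0x94
5: ✓ SUBLS  r5←0xbe
6: ✓ CMP  NZCV=0010
7: ✓ MOVVC  r5←0x24
8: · MOVVS

VAL = 0x94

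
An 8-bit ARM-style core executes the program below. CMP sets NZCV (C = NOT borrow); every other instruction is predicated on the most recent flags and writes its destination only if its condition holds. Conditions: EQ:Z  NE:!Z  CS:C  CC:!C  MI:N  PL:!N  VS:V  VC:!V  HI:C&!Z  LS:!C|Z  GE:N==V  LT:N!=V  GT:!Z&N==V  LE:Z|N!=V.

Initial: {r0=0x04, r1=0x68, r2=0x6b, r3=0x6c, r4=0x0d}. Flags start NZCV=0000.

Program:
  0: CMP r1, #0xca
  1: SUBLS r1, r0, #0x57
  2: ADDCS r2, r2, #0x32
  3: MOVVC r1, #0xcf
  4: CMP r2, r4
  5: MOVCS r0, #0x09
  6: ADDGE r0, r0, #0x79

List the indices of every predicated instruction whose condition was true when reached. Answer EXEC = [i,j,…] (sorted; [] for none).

0: ✓ CMP  NZCV=1001
1: ✓ SUBLS  r1←0xad
2: · ADDCS
3: · MOVVC
4: ✓ CMP  NZCV=0010
5: ✓ MOVCS  r0←0x09
6: ✓ ADDGE  r0←0x82

EXEC = [1,5,6]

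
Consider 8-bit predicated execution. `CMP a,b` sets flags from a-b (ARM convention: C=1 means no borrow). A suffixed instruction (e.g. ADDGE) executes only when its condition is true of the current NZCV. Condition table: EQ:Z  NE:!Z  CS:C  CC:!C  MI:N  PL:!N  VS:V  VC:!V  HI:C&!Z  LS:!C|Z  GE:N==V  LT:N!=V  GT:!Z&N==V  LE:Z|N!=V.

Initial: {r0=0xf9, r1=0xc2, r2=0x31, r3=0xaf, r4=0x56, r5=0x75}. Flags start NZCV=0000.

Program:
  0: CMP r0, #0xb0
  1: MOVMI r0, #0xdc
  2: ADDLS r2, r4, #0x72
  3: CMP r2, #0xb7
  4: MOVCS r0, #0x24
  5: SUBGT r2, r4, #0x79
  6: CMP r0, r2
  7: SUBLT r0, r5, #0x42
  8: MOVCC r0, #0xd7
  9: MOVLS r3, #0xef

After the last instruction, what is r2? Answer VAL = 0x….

VAL = 0xdd

[0] flags=0010 → (cmp)
[1] flags=0010 MI?F → skip
[2] flags=0010 LS?F → skip
[3] flags=0000 → (cmp)
[4] flags=0000 CS?F → skip
[5] flags=0000 GT?T → r2=0xdd
[6] flags=0010 → (cmp)
[7] flags=0010 LT?F → skip
[8] flags=0010 CC?F → skip
[9] flags=0010 LS?F → skip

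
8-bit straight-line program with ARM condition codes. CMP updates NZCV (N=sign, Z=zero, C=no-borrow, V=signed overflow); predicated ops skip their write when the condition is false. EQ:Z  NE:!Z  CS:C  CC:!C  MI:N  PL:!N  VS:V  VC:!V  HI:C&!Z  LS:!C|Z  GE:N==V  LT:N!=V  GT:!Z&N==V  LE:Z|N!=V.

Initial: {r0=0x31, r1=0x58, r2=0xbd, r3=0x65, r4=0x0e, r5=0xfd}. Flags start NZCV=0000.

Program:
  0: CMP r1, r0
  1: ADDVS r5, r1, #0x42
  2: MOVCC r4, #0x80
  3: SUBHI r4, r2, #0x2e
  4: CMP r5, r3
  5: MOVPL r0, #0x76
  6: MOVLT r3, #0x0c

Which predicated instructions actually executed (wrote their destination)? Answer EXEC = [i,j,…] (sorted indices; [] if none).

0: ✓ CMP  NZCV=0010
1: · ADDVS
2: · MOVCC
3: ✓ SUBHI  r4←0x8f
4: ✓ CMP  NZCV=1010
5: · MOVPL
6: ✓ MOVLT  r3←0x0c

EXEC = [3,6]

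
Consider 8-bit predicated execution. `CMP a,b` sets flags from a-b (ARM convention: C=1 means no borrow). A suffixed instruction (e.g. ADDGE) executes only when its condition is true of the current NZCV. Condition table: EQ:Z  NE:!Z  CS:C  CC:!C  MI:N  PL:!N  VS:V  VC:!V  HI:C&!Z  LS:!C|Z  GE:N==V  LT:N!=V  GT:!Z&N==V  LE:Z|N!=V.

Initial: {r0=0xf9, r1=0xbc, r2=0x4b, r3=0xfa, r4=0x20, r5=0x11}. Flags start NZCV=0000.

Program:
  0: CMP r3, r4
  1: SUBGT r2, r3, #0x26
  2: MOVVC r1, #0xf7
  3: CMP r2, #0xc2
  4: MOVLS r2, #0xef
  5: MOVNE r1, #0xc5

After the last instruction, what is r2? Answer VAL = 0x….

VAL = 0xef

0: ✓ CMP  NZCV=1010
1: · SUBGT
2: ✓ MOVVC  r1←0xf7
3: ✓ CMP  NZCV=1001
4: ✓ MOVLS  r2←0xef
5: ✓ MOVNE  r1←0xc5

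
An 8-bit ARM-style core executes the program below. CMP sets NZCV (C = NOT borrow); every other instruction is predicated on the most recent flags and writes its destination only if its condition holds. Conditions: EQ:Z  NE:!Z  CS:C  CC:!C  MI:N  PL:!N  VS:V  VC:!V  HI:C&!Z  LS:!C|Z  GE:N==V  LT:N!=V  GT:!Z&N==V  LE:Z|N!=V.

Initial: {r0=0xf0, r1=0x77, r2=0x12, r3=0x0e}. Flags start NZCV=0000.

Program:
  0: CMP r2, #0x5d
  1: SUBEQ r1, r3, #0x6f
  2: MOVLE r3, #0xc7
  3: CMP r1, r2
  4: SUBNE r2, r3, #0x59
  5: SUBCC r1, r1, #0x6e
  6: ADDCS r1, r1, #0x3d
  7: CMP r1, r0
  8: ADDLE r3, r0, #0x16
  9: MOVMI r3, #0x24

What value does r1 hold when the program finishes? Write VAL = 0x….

VAL = 0xb4

[0] flags=1000 → (cmp)
[1] flags=1000 EQ?F → skip
[2] flags=1000 LE?T → r3=0xc7
[3] flags=0010 → (cmp)
[4] flags=0010 NE?T → r2=0x6e
[5] flags=0010 CC?F → skip
[6] flags=0010 CS?T → r1=0xb4
[7] flags=1000 → (cmp)
[8] flags=1000 LE?T → r3=0x06
[9] flags=1000 MI?T → r3=0x24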